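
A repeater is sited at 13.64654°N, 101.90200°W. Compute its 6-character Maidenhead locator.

DK93bp

Shift to the Maidenhead origin (180°W, 90°S): lon 78.0980, lat 103.6465.
Field: 78.0980/20 → 3 → D, 103.6465/10 → 10 → K; chars DK.
Square: 18.0980/2 → 9, 3.6465/1 → 3; chars 93.
Subsquare: 0.0980/0.0833333 → 1 → b, 0.6465/0.0416667 → 15 → p; chars bp.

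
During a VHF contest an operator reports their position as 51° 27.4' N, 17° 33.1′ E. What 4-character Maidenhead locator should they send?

Offset from 180°W / 90°S: lon 197.55°, lat 141.46°.
Field: lon ⌊197.55/20⌋ = 9 → J; lat ⌊141.46/10⌋ = 14 → O.
Square: lon ⌊17.55/2⌋ = 8; lat ⌊1.46/1⌋ = 1.

JO81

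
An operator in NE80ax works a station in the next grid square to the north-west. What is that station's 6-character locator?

NE71xa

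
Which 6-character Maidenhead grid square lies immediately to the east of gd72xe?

Longitude subsquare x = 23; +1 → 24, wraps to 0 = a, carry into square.
Longitude square 7; +1 → 8.
The latitude characters are unchanged.

GD82ae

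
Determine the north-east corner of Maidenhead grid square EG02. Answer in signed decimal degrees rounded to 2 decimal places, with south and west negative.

Field E=4, G=6: +4·20° lon, +6·10° lat → SW at lon -100°, lat -30°.
Square 0, 2: +0·2° lon, +2·1° lat → SW at lon -100°, lat -28°.
Cell spans 2° lon × 1° lat. NE corner is SW corner plus one full cell.
latitude -27.00, longitude -98.00.

-27.00, -98.00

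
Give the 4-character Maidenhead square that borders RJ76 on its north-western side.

RJ67

Longitude square 7; −1 → 6.
Latitude square 6; +1 → 7.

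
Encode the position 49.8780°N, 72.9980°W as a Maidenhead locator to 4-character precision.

Offset from 180°W / 90°S: lon 107.00°, lat 139.88°.
Field: 107.00/20 → 5 → F, 139.88/10 → 13 → N; chars FN.
Square: 7.00/2 → 3, 9.88/1 → 9; chars 39.

FN39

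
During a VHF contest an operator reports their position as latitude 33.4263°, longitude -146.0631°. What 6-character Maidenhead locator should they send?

BM63xk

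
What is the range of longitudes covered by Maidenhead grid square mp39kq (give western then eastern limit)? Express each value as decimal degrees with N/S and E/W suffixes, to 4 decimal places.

66.8333° E, 66.9167° E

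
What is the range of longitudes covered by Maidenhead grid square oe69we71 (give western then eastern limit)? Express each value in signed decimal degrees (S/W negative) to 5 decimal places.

113.89167, 113.90000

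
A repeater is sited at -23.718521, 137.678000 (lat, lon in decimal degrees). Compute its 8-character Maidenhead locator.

Add 180° to longitude and 90° to latitude: 317.67800, 66.28148.
Field: 317.67800/20 → 15 → P, 66.28148/10 → 6 → G; chars PG.
Square: 17.67800/2 → 8, 6.28148/1 → 6; chars 86.
Subsquare: 1.67800/0.0833333 → 20 → u, 0.28148/0.0416667 → 6 → g; chars ug.
Extended square: 0.01133/0.00833333 → 1, 0.03148/0.00416667 → 7; chars 17.

PG86ug17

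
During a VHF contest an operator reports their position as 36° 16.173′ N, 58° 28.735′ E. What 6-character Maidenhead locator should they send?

LM96fg

Add 180° to longitude and 90° to latitude: 238.4789, 126.2696.
Field: 238.4789/20 → 11 → L, 126.2696/10 → 12 → M; chars LM.
Square: 18.4789/2 → 9, 6.2696/1 → 6; chars 96.
Subsquare: 0.4789/0.0833333 → 5 → f, 0.2696/0.0416667 → 6 → g; chars fg.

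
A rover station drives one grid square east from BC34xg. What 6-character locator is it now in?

BC44ag

Longitude subsquare x = 23; +1 → 24, wraps to 0 = a, carry into square.
Longitude square 3; +1 → 4.
The latitude characters are unchanged.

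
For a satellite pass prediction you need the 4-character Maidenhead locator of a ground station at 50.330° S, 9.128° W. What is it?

Shift to the Maidenhead origin (180°W, 90°S): lon 170.87, lat 39.67.
Field: lon ⌊170.87/20⌋ = 8 → I; lat ⌊39.67/10⌋ = 3 → D.
Square: lon ⌊10.87/2⌋ = 5; lat ⌊9.67/1⌋ = 9.

ID59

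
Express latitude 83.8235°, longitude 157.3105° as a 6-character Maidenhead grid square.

Offset from 180°W / 90°S: lon 337.3105°, lat 173.8235°.
Field (20°×10°, letters A–R): lon ⌊337.3105/20⌋ = 16 → Q; lat ⌊173.8235/10⌋ = 17 → R.
Square (2°×1°, digits 0–9): lon ⌊17.3105/2⌋ = 8; lat ⌊3.8235/1⌋ = 3.
Subsquare (5′×2.5′, letters a–x): lon ⌊1.3105/0.0833333⌋ = 15 → p; lat ⌊0.8235/0.0416667⌋ = 19 → t.

QR83pt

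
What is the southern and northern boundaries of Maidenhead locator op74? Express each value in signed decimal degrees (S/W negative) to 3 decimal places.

64.000, 65.000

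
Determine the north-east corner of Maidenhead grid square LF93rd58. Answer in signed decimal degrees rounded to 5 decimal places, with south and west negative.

-36.83750, 59.46667

Field L=11, F=5: +11·20° lon, +5·10° lat → SW at lon 40°, lat -40°.
Square 9, 3: +9·2° lon, +3·1° lat → SW at lon 58°, lat -37°.
Subsquare r=17, d=3: +17·0.0833333° lon, +3·0.0416667° lat → SW at lon 59.4167°, lat -36.875°.
Extended square 5, 8: +5·0.00833333° lon, +8·0.00416667° lat → SW at lon 59.4583°, lat -36.8417°.
Cell spans 0.00833333° lon × 0.00416667° lat. NE corner is SW corner plus one full cell.
latitude -36.83750, longitude 59.46667.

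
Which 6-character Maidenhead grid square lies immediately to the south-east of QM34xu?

Longitude subsquare x = 23; +1 → 24, wraps to 0 = a, carry into square.
Longitude square 3; +1 → 4.
Latitude subsquare u = 20; −1 → 19 = t.

QM44at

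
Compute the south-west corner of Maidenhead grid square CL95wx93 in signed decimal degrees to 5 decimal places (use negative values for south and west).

25.97083, -120.09167

Field C=2, L=11: +2·20° lon, +11·10° lat → SW at lon -140°, lat 20°.
Square 9, 5: +9·2° lon, +5·1° lat → SW at lon -122°, lat 25°.
Subsquare w=22, x=23: +22·0.0833333° lon, +23·0.0416667° lat → SW at lon -120.167°, lat 25.9583°.
Extended square 9, 3: +9·0.00833333° lon, +3·0.00416667° lat → SW at lon -120.092°, lat 25.9708°.
latitude 25.97083, longitude -120.09167.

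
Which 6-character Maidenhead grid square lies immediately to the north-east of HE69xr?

Longitude subsquare x = 23; +1 → 24, wraps to 0 = a, carry into square.
Longitude square 6; +1 → 7.
Latitude subsquare r = 17; +1 → 18 = s.

HE79as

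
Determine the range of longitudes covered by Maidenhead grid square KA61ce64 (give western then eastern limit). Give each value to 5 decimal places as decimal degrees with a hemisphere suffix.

Field K=10, A=0: +10·20° lon, +0·10° lat → SW at lon 20°, lat -90°.
Square 6, 1: +6·2° lon, +1·1° lat → SW at lon 32°, lat -89°.
Subsquare c=2, e=4: +2·0.0833333° lon, +4·0.0416667° lat → SW at lon 32.1667°, lat -88.8333°.
Extended square 6, 4: +6·0.00833333° lon, +4·0.00416667° lat → SW at lon 32.2167°, lat -88.8167°.
Cell spans 0.00833333° lon × 0.00416667° lat.
west 32.21667° E, east 32.22500° E.

32.21667° E, 32.22500° E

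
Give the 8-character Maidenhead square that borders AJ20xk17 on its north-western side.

Longitude extended square 1; −1 → 0.
Latitude extended square 7; +1 → 8.

AJ20xk08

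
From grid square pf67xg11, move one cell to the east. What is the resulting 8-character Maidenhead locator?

PF67xg21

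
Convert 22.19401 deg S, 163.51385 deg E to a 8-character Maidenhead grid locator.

RG17st13

Add 180° to longitude and 90° to latitude: 343.51385, 67.80599.
Field: 343.51385/20 → 17 → R, 67.80599/10 → 6 → G; chars RG.
Square: 3.51385/2 → 1, 7.80599/1 → 7; chars 17.
Subsquare: 1.51385/0.0833333 → 18 → s, 0.80599/0.0416667 → 19 → t; chars st.
Extended square: 0.01385/0.00833333 → 1, 0.01432/0.00416667 → 3; chars 13.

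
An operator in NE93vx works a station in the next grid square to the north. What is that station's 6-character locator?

NE94va

Latitude subsquare x = 23; +1 → 24, wraps to 0 = a, carry into square.
Latitude square 3; +1 → 4.
The longitude characters are unchanged.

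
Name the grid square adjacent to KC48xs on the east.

KC58as

Longitude subsquare x = 23; +1 → 24, wraps to 0 = a, carry into square.
Longitude square 4; +1 → 5.
The latitude characters are unchanged.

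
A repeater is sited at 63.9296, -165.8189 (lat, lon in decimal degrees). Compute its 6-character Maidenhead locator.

AP73cw

Offset from 180°W / 90°S: lon 14.1811°, lat 153.9296°.
Field: 14.1811/20 → 0 → A, 153.9296/10 → 15 → P; chars AP.
Square: 14.1811/2 → 7, 3.9296/1 → 3; chars 73.
Subsquare: 0.1811/0.0833333 → 2 → c, 0.9296/0.0416667 → 22 → w; chars cw.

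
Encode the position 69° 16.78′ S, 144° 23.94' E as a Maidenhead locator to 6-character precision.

QC20er

Add 180° to longitude and 90° to latitude: 324.3990, 20.7203.
Field: 324.3990/20 → 16 → Q, 20.7203/10 → 2 → C; chars QC.
Square: 4.3990/2 → 2, 0.7203/1 → 0; chars 20.
Subsquare: 0.3990/0.0833333 → 4 → e, 0.7203/0.0416667 → 17 → r; chars er.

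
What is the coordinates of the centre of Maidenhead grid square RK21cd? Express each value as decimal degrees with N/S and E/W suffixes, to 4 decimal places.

11.1458° N, 164.2083° E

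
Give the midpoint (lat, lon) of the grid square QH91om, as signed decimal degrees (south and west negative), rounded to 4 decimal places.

-18.4792, 159.2083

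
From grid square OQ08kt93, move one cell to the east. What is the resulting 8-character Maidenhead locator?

OQ08lt03

Longitude extended square 9; +1 → 10, wraps to 0, carry into subsquare.
Longitude subsquare k = 10; +1 → 11 = l.
The latitude characters are unchanged.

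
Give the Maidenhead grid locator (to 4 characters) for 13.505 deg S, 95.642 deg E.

Shift to the Maidenhead origin (180°W, 90°S): lon 275.64, lat 76.50.
Field: lon ⌊275.64/20⌋ = 13 → N; lat ⌊76.50/10⌋ = 7 → H.
Square: lon ⌊15.64/2⌋ = 7; lat ⌊6.50/1⌋ = 6.

NH76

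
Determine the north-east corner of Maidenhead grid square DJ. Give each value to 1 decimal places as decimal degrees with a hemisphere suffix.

10.0° N, 100.0° W

Field D=3, J=9: +3·20° lon, +9·10° lat → SW at lon -120°, lat 0°.
Cell spans 20° lon × 10° lat. NE corner is SW corner plus one full cell.
latitude 10.0° N, longitude 100.0° W.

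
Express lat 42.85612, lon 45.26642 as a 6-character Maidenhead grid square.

LN22pu

Add 180° to longitude and 90° to latitude: 225.2664, 132.8561.
Field: lon ⌊225.2664/20⌋ = 11 → L; lat ⌊132.8561/10⌋ = 13 → N.
Square: lon ⌊5.2664/2⌋ = 2; lat ⌊2.8561/1⌋ = 2.
Subsquare: lon ⌊1.2664/0.0833333⌋ = 15 → p; lat ⌊0.8561/0.0416667⌋ = 20 → u.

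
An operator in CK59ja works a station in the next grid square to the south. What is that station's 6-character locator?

CK58jx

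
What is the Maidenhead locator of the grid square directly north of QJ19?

QK10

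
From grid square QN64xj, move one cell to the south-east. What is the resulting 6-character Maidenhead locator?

QN74ai

Longitude subsquare x = 23; +1 → 24, wraps to 0 = a, carry into square.
Longitude square 6; +1 → 7.
Latitude subsquare j = 9; −1 → 8 = i.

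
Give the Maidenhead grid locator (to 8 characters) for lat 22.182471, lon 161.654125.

RL02te83

Add 180° to longitude and 90° to latitude: 341.65413, 112.18247.
Field: lon ⌊341.65413/20⌋ = 17 → R; lat ⌊112.18247/10⌋ = 11 → L.
Square: lon ⌊1.65413/2⌋ = 0; lat ⌊2.18247/1⌋ = 2.
Subsquare: lon ⌊1.65413/0.0833333⌋ = 19 → t; lat ⌊0.18247/0.0416667⌋ = 4 → e.
Extended square: lon ⌊0.07079/0.00833333⌋ = 8; lat ⌊0.01580/0.00416667⌋ = 3.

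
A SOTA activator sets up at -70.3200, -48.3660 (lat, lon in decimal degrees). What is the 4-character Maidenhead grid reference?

Shift to the Maidenhead origin (180°W, 90°S): lon 131.63, lat 19.68.
Field (20°×10°, letters A–R): lon ⌊131.63/20⌋ = 6 → G; lat ⌊19.68/10⌋ = 1 → B.
Square (2°×1°, digits 0–9): lon ⌊11.63/2⌋ = 5; lat ⌊9.68/1⌋ = 9.

GB59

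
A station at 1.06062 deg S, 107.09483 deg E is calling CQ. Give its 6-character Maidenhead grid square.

OI38nw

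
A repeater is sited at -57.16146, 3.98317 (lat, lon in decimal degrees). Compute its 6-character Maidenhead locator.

Offset from 180°W / 90°S: lon 183.9832°, lat 32.8385°.
Field: lon ⌊183.9832/20⌋ = 9 → J; lat ⌊32.8385/10⌋ = 3 → D.
Square: lon ⌊3.9832/2⌋ = 1; lat ⌊2.8385/1⌋ = 2.
Subsquare: lon ⌊1.9832/0.0833333⌋ = 23 → x; lat ⌊0.8385/0.0416667⌋ = 20 → u.

JD12xu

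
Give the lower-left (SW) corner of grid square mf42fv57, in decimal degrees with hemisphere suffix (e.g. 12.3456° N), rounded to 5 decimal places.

37.09583° S, 68.45833° E

Field M=12, F=5: +12·20° lon, +5·10° lat → SW at lon 60°, lat -40°.
Square 4, 2: +4·2° lon, +2·1° lat → SW at lon 68°, lat -38°.
Subsquare f=5, v=21: +5·0.0833333° lon, +21·0.0416667° lat → SW at lon 68.4167°, lat -37.125°.
Extended square 5, 7: +5·0.00833333° lon, +7·0.00416667° lat → SW at lon 68.4583°, lat -37.0958°.
latitude 37.09583° S, longitude 68.45833° E.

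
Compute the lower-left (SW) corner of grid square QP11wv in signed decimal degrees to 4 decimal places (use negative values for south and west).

Field Q=16, P=15: +16·20° lon, +15·10° lat → SW at lon 140°, lat 60°.
Square 1, 1: +1·2° lon, +1·1° lat → SW at lon 142°, lat 61°.
Subsquare w=22, v=21: +22·0.0833333° lon, +21·0.0416667° lat → SW at lon 143.833°, lat 61.875°.
latitude 61.8750, longitude 143.8333.

61.8750, 143.8333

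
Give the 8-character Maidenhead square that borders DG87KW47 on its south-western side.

DG87kw36

Longitude extended square 4; −1 → 3.
Latitude extended square 7; −1 → 6.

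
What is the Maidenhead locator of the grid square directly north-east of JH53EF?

Longitude subsquare e = 4; +1 → 5 = f.
Latitude subsquare f = 5; +1 → 6 = g.

JH53fg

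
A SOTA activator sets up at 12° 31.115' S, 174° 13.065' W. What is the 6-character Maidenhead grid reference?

Add 180° to longitude and 90° to latitude: 5.7823, 77.4814.
Field: 5.7823/20 → 0 → A, 77.4814/10 → 7 → H; chars AH.
Square: 5.7823/2 → 2, 7.4814/1 → 7; chars 27.
Subsquare: 1.7823/0.0833333 → 21 → v, 0.4814/0.0416667 → 11 → l; chars vl.

AH27vl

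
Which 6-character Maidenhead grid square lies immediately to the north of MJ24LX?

MJ25la

Latitude subsquare x = 23; +1 → 24, wraps to 0 = a, carry into square.
Latitude square 4; +1 → 5.
The longitude characters are unchanged.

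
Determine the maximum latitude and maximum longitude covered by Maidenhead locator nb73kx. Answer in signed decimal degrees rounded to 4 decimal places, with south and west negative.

-76.0000, 94.9167

Field N=13, B=1: +13·20° lon, +1·10° lat → SW at lon 80°, lat -80°.
Square 7, 3: +7·2° lon, +3·1° lat → SW at lon 94°, lat -77°.
Subsquare k=10, x=23: +10·0.0833333° lon, +23·0.0416667° lat → SW at lon 94.8333°, lat -76.0417°.
Cell spans 0.0833333° lon × 0.0416667° lat. NE corner is SW corner plus one full cell.
latitude -76.0000, longitude 94.9167.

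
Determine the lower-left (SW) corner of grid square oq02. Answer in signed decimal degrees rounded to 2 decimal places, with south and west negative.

Field O=14, Q=16: +14·20° lon, +16·10° lat → SW at lon 100°, lat 70°.
Square 0, 2: +0·2° lon, +2·1° lat → SW at lon 100°, lat 72°.
latitude 72.00, longitude 100.00.

72.00, 100.00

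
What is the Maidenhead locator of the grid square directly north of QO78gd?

Latitude subsquare d = 3; +1 → 4 = e.
The longitude characters are unchanged.

QO78ge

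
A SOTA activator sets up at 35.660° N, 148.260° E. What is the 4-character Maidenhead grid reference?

QM45

Offset from 180°W / 90°S: lon 328.26°, lat 125.66°.
Field: lon ⌊328.26/20⌋ = 16 → Q; lat ⌊125.66/10⌋ = 12 → M.
Square: lon ⌊8.26/2⌋ = 4; lat ⌊5.66/1⌋ = 5.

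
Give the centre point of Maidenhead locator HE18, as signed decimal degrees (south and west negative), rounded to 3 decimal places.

Field H=7, E=4: +7·20° lon, +4·10° lat → SW at lon -40°, lat -50°.
Square 1, 8: +1·2° lon, +8·1° lat → SW at lon -38°, lat -42°.
Cell spans 2° lon × 1° lat. Centre is SW corner plus half of each.
latitude -41.500, longitude -37.000.

-41.500, -37.000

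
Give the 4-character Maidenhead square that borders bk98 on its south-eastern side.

CK07

Longitude square 9; +1 → 10, wraps to 0, carry into field.
Longitude field B = 1; +1 → 2 = C.
Latitude square 8; −1 → 7.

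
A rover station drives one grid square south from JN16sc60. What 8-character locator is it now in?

JN16sb69

Latitude extended square 0; −1 → -1, wraps to 9, carry into subsquare.
Latitude subsquare c = 2; −1 → 1 = b.
The longitude characters are unchanged.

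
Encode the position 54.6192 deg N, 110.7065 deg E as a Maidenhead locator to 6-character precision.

OO54io

Shift to the Maidenhead origin (180°W, 90°S): lon 290.7065, lat 144.6192.
Field (20°×10°, letters A–R): lon ⌊290.7065/20⌋ = 14 → O; lat ⌊144.6192/10⌋ = 14 → O.
Square (2°×1°, digits 0–9): lon ⌊10.7065/2⌋ = 5; lat ⌊4.6192/1⌋ = 4.
Subsquare (5′×2.5′, letters a–x): lon ⌊0.7065/0.0833333⌋ = 8 → i; lat ⌊0.6192/0.0416667⌋ = 14 → o.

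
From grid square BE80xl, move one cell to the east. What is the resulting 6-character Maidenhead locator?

BE90al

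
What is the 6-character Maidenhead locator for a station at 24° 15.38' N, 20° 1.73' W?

HL94xg

Offset from 180°W / 90°S: lon 159.9712°, lat 114.2563°.
Field: lon ⌊159.9712/20⌋ = 7 → H; lat ⌊114.2563/10⌋ = 11 → L.
Square: lon ⌊19.9712/2⌋ = 9; lat ⌊4.2563/1⌋ = 4.
Subsquare: lon ⌊1.9712/0.0833333⌋ = 23 → x; lat ⌊0.2563/0.0416667⌋ = 6 → g.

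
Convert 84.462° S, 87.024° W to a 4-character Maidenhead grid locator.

Add 180° to longitude and 90° to latitude: 92.98, 5.54.
Field: lon ⌊92.98/20⌋ = 4 → E; lat ⌊5.54/10⌋ = 0 → A.
Square: lon ⌊12.98/2⌋ = 6; lat ⌊5.54/1⌋ = 5.

EA65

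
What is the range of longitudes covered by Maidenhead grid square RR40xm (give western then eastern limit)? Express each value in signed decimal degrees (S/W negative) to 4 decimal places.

Field R=17, R=17: +17·20° lon, +17·10° lat → SW at lon 160°, lat 80°.
Square 4, 0: +4·2° lon, +0·1° lat → SW at lon 168°, lat 80°.
Subsquare x=23, m=12: +23·0.0833333° lon, +12·0.0416667° lat → SW at lon 169.917°, lat 80.5°.
Cell spans 0.0833333° lon × 0.0416667° lat.
west 169.9167, east 170.0000.

169.9167, 170.0000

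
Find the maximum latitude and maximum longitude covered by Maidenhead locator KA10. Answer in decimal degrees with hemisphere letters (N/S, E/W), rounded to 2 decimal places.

89.00° S, 24.00° E

Field K=10, A=0: +10·20° lon, +0·10° lat → SW at lon 20°, lat -90°.
Square 1, 0: +1·2° lon, +0·1° lat → SW at lon 22°, lat -90°.
Cell spans 2° lon × 1° lat. NE corner is SW corner plus one full cell.
latitude 89.00° S, longitude 24.00° E.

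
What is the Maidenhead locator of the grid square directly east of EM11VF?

Longitude subsquare v = 21; +1 → 22 = w.
The latitude characters are unchanged.

EM11wf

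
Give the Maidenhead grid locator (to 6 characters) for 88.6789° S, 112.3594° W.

Add 180° to longitude and 90° to latitude: 67.6406, 1.3211.
Field: lon ⌊67.6406/20⌋ = 3 → D; lat ⌊1.3211/10⌋ = 0 → A.
Square: lon ⌊7.6406/2⌋ = 3; lat ⌊1.3211/1⌋ = 1.
Subsquare: lon ⌊1.6406/0.0833333⌋ = 19 → t; lat ⌊0.3211/0.0416667⌋ = 7 → h.

DA31th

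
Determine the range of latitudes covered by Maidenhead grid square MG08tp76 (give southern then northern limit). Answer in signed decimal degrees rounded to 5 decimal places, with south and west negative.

-21.35000, -21.34583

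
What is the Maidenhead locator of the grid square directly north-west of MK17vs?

Longitude subsquare v = 21; −1 → 20 = u.
Latitude subsquare s = 18; +1 → 19 = t.

MK17ut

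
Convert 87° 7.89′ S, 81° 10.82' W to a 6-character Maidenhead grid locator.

EA92ju

Offset from 180°W / 90°S: lon 98.8197°, lat 2.8685°.
Field: 98.8197/20 → 4 → E, 2.8685/10 → 0 → A; chars EA.
Square: 18.8197/2 → 9, 2.8685/1 → 2; chars 92.
Subsquare: 0.8197/0.0833333 → 9 → j, 0.8685/0.0416667 → 20 → u; chars ju.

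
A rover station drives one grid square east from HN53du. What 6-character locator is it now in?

Longitude subsquare d = 3; +1 → 4 = e.
The latitude characters are unchanged.

HN53eu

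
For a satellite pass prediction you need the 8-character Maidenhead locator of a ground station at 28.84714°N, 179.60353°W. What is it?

Offset from 180°W / 90°S: lon 0.39647°, lat 118.84714°.
Field: 0.39647/20 → 0 → A, 118.84714/10 → 11 → L; chars AL.
Square: 0.39647/2 → 0, 8.84714/1 → 8; chars 08.
Subsquare: 0.39647/0.0833333 → 4 → e, 0.84714/0.0416667 → 20 → u; chars eu.
Extended square: 0.06314/0.00833333 → 7, 0.01381/0.00416667 → 3; chars 73.

AL08eu73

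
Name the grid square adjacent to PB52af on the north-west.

PB42xg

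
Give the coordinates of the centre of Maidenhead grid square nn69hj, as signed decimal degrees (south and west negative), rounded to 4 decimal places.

Field N=13, N=13: +13·20° lon, +13·10° lat → SW at lon 80°, lat 40°.
Square 6, 9: +6·2° lon, +9·1° lat → SW at lon 92°, lat 49°.
Subsquare h=7, j=9: +7·0.0833333° lon, +9·0.0416667° lat → SW at lon 92.5833°, lat 49.375°.
Cell spans 0.0833333° lon × 0.0416667° lat. Centre is SW corner plus half of each.
latitude 49.3958, longitude 92.6250.

49.3958, 92.6250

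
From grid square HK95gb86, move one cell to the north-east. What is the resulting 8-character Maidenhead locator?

HK95gb97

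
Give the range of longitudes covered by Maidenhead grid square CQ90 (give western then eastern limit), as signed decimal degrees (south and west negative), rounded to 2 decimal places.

-122.00, -120.00

Field C=2, Q=16: +2·20° lon, +16·10° lat → SW at lon -140°, lat 70°.
Square 9, 0: +9·2° lon, +0·1° lat → SW at lon -122°, lat 70°.
Cell spans 2° lon × 1° lat.
west -122.00, east -120.00.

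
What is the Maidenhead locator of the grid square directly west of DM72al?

Longitude subsquare a = 0; −1 → -1, wraps to 23 = x, carry into square.
Longitude square 7; −1 → 6.
The latitude characters are unchanged.

DM62xl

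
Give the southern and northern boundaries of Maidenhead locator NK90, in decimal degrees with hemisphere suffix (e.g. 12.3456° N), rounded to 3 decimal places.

10.000° N, 11.000° N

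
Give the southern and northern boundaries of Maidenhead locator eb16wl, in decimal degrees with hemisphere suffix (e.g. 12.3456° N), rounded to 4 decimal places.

Field E=4, B=1: +4·20° lon, +1·10° lat → SW at lon -100°, lat -80°.
Square 1, 6: +1·2° lon, +6·1° lat → SW at lon -98°, lat -74°.
Subsquare w=22, l=11: +22·0.0833333° lon, +11·0.0416667° lat → SW at lon -96.1667°, lat -73.5417°.
Cell spans 0.0833333° lon × 0.0416667° lat.
south 73.5417° S, north 73.5000° S.

73.5417° S, 73.5000° S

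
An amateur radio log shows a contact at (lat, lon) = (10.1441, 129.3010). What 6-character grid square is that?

Shift to the Maidenhead origin (180°W, 90°S): lon 309.3010, lat 100.1441.
Field: 309.3010/20 → 15 → P, 100.1441/10 → 10 → K; chars PK.
Square: 9.3010/2 → 4, 0.1441/1 → 0; chars 40.
Subsquare: 1.3010/0.0833333 → 15 → p, 0.1441/0.0416667 → 3 → d; chars pd.

PK40pd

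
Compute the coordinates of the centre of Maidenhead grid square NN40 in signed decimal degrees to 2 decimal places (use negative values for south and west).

Field N=13, N=13: +13·20° lon, +13·10° lat → SW at lon 80°, lat 40°.
Square 4, 0: +4·2° lon, +0·1° lat → SW at lon 88°, lat 40°.
Cell spans 2° lon × 1° lat. Centre is SW corner plus half of each.
latitude 40.50, longitude 89.00.

40.50, 89.00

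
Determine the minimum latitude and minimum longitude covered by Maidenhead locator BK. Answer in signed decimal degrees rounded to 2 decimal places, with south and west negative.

10.00, -160.00

Field B=1, K=10: +1·20° lon, +10·10° lat → SW at lon -160°, lat 10°.
latitude 10.00, longitude -160.00.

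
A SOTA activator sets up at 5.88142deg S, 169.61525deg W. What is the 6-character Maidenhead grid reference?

AI54ec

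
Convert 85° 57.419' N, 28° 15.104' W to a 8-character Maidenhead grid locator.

Shift to the Maidenhead origin (180°W, 90°S): lon 151.74827, lat 175.95698.
Field: lon ⌊151.74827/20⌋ = 7 → H; lat ⌊175.95698/10⌋ = 17 → R.
Square: lon ⌊11.74827/2⌋ = 5; lat ⌊5.95698/1⌋ = 5.
Subsquare: lon ⌊1.74827/0.0833333⌋ = 20 → u; lat ⌊0.95698/0.0416667⌋ = 22 → w.
Extended square: lon ⌊0.08160/0.00833333⌋ = 9; lat ⌊0.04032/0.00416667⌋ = 9.

HR55uw99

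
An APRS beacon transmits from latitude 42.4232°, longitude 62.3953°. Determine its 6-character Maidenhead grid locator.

MN12ek

Add 180° to longitude and 90° to latitude: 242.3953, 132.4232.
Field: 242.3953/20 → 12 → M, 132.4232/10 → 13 → N; chars MN.
Square: 2.3953/2 → 1, 2.4232/1 → 2; chars 12.
Subsquare: 0.3953/0.0833333 → 4 → e, 0.4232/0.0416667 → 10 → k; chars ek.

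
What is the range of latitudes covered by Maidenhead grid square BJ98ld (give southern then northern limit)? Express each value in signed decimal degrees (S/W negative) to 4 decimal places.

8.1250, 8.1667

Field B=1, J=9: +1·20° lon, +9·10° lat → SW at lon -160°, lat 0°.
Square 9, 8: +9·2° lon, +8·1° lat → SW at lon -142°, lat 8°.
Subsquare l=11, d=3: +11·0.0833333° lon, +3·0.0416667° lat → SW at lon -141.083°, lat 8.125°.
Cell spans 0.0833333° lon × 0.0416667° lat.
south 8.1250, north 8.1667.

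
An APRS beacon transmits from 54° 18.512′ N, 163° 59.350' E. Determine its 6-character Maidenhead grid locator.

RO14xh

Offset from 180°W / 90°S: lon 343.9892°, lat 144.3085°.
Field: lon ⌊343.9892/20⌋ = 17 → R; lat ⌊144.3085/10⌋ = 14 → O.
Square: lon ⌊3.9892/2⌋ = 1; lat ⌊4.3085/1⌋ = 4.
Subsquare: lon ⌊1.9892/0.0833333⌋ = 23 → x; lat ⌊0.3085/0.0416667⌋ = 7 → h.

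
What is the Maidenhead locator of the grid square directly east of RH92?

Longitude square 9; +1 → 10, wraps to 0, carry into field.
Longitude field R = 17; +1 → 18, wraps to 0 = A, wrapping around the antimeridian.
The latitude characters are unchanged.

AH02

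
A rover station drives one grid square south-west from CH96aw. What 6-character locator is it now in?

CH86xv

Longitude subsquare a = 0; −1 → -1, wraps to 23 = x, carry into square.
Longitude square 9; −1 → 8.
Latitude subsquare w = 22; −1 → 21 = v.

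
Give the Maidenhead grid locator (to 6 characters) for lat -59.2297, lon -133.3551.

CD30hs

Offset from 180°W / 90°S: lon 46.6449°, lat 30.7703°.
Field: 46.6449/20 → 2 → C, 30.7703/10 → 3 → D; chars CD.
Square: 6.6449/2 → 3, 0.7703/1 → 0; chars 30.
Subsquare: 0.6449/0.0833333 → 7 → h, 0.7703/0.0416667 → 18 → s; chars hs.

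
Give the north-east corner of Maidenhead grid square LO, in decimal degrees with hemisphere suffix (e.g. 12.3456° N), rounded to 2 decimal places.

60.00° N, 60.00° E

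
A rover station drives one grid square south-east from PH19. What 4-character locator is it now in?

Longitude square 1; +1 → 2.
Latitude square 9; −1 → 8.

PH28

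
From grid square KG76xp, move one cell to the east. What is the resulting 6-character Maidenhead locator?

Longitude subsquare x = 23; +1 → 24, wraps to 0 = a, carry into square.
Longitude square 7; +1 → 8.
The latitude characters are unchanged.

KG86ap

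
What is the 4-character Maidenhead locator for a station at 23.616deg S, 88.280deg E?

NG46

Offset from 180°W / 90°S: lon 268.28°, lat 66.38°.
Field: lon ⌊268.28/20⌋ = 13 → N; lat ⌊66.38/10⌋ = 6 → G.
Square: lon ⌊8.28/2⌋ = 4; lat ⌊6.38/1⌋ = 6.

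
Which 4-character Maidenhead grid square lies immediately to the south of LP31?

LP30

Latitude square 1; −1 → 0.
The longitude characters are unchanged.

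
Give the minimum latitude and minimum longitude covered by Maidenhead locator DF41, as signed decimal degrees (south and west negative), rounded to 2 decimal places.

Field D=3, F=5: +3·20° lon, +5·10° lat → SW at lon -120°, lat -40°.
Square 4, 1: +4·2° lon, +1·1° lat → SW at lon -112°, lat -39°.
latitude -39.00, longitude -112.00.

-39.00, -112.00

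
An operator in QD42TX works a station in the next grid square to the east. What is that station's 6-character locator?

QD42ux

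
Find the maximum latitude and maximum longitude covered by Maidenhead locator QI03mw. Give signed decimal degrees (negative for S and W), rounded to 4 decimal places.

-6.0417, 141.0833

Field Q=16, I=8: +16·20° lon, +8·10° lat → SW at lon 140°, lat -10°.
Square 0, 3: +0·2° lon, +3·1° lat → SW at lon 140°, lat -7°.
Subsquare m=12, w=22: +12·0.0833333° lon, +22·0.0416667° lat → SW at lon 141°, lat -6.08333°.
Cell spans 0.0833333° lon × 0.0416667° lat. NE corner is SW corner plus one full cell.
latitude -6.0417, longitude 141.0833.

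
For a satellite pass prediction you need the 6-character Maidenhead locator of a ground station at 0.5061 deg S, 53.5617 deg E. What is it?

Add 180° to longitude and 90° to latitude: 233.5617, 89.4939.
Field (20°×10°, letters A–R): 233.5617/20 → 11 → L, 89.4939/10 → 8 → I; chars LI.
Square (2°×1°, digits 0–9): 13.5617/2 → 6, 9.4939/1 → 9; chars 69.
Subsquare (5′×2.5′, letters a–x): 1.5617/0.0833333 → 18 → s, 0.4939/0.0416667 → 11 → l; chars sl.

LI69sl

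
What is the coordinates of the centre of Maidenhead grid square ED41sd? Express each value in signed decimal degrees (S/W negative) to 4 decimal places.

-58.8542, -90.4583

Field E=4, D=3: +4·20° lon, +3·10° lat → SW at lon -100°, lat -60°.
Square 4, 1: +4·2° lon, +1·1° lat → SW at lon -92°, lat -59°.
Subsquare s=18, d=3: +18·0.0833333° lon, +3·0.0416667° lat → SW at lon -90.5°, lat -58.875°.
Cell spans 0.0833333° lon × 0.0416667° lat. Centre is SW corner plus half of each.
latitude -58.8542, longitude -90.4583.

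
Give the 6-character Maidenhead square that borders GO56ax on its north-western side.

Longitude subsquare a = 0; −1 → -1, wraps to 23 = x, carry into square.
Longitude square 5; −1 → 4.
Latitude subsquare x = 23; +1 → 24, wraps to 0 = a, carry into square.
Latitude square 6; +1 → 7.

GO47xa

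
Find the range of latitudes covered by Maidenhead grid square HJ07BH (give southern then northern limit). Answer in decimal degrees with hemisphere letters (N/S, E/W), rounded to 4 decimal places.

Field H=7, J=9: +7·20° lon, +9·10° lat → SW at lon -40°, lat 0°.
Square 0, 7: +0·2° lon, +7·1° lat → SW at lon -40°, lat 7°.
Subsquare b=1, h=7: +1·0.0833333° lon, +7·0.0416667° lat → SW at lon -39.9167°, lat 7.29167°.
Cell spans 0.0833333° lon × 0.0416667° lat.
south 7.2917° N, north 7.3333° N.

7.2917° N, 7.3333° N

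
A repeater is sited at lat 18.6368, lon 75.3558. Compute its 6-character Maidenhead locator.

Shift to the Maidenhead origin (180°W, 90°S): lon 255.3558, lat 108.6368.
Field: 255.3558/20 → 12 → M, 108.6368/10 → 10 → K; chars MK.
Square: 15.3558/2 → 7, 8.6368/1 → 8; chars 78.
Subsquare: 1.3558/0.0833333 → 16 → q, 0.6368/0.0416667 → 15 → p; chars qp.

MK78qp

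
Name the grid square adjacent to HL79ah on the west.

Longitude subsquare a = 0; −1 → -1, wraps to 23 = x, carry into square.
Longitude square 7; −1 → 6.
The latitude characters are unchanged.

HL69xh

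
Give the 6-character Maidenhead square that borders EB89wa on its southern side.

EB88wx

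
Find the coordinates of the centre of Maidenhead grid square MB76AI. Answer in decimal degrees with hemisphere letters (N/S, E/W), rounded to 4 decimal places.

73.6458° S, 74.0417° E

Field M=12, B=1: +12·20° lon, +1·10° lat → SW at lon 60°, lat -80°.
Square 7, 6: +7·2° lon, +6·1° lat → SW at lon 74°, lat -74°.
Subsquare a=0, i=8: +0·0.0833333° lon, +8·0.0416667° lat → SW at lon 74°, lat -73.6667°.
Cell spans 0.0833333° lon × 0.0416667° lat. Centre is SW corner plus half of each.
latitude 73.6458° S, longitude 74.0417° E.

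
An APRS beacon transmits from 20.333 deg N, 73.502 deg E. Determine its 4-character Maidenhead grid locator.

Add 180° to longitude and 90° to latitude: 253.50, 110.33.
Field: 253.50/20 → 12 → M, 110.33/10 → 11 → L; chars ML.
Square: 13.50/2 → 6, 0.33/1 → 0; chars 60.

ML60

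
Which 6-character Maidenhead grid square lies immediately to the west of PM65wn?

Longitude subsquare w = 22; −1 → 21 = v.
The latitude characters are unchanged.

PM65vn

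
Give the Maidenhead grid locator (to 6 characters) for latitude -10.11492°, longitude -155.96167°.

Offset from 180°W / 90°S: lon 24.0383°, lat 79.8851°.
Field: 24.0383/20 → 1 → B, 79.8851/10 → 7 → H; chars BH.
Square: 4.0383/2 → 2, 9.8851/1 → 9; chars 29.
Subsquare: 0.0383/0.0833333 → 0 → a, 0.8851/0.0416667 → 21 → v; chars av.

BH29av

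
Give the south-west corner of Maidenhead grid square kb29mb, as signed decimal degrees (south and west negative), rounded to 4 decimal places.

Field K=10, B=1: +10·20° lon, +1·10° lat → SW at lon 20°, lat -80°.
Square 2, 9: +2·2° lon, +9·1° lat → SW at lon 24°, lat -71°.
Subsquare m=12, b=1: +12·0.0833333° lon, +1·0.0416667° lat → SW at lon 25°, lat -70.9583°.
latitude -70.9583, longitude 25.0000.

-70.9583, 25.0000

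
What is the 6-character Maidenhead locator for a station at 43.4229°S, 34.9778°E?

KE76ln

Add 180° to longitude and 90° to latitude: 214.9778, 46.5771.
Field (20°×10°, letters A–R): 214.9778/20 → 10 → K, 46.5771/10 → 4 → E; chars KE.
Square (2°×1°, digits 0–9): 14.9778/2 → 7, 6.5771/1 → 6; chars 76.
Subsquare (5′×2.5′, letters a–x): 0.9778/0.0833333 → 11 → l, 0.5771/0.0416667 → 13 → n; chars ln.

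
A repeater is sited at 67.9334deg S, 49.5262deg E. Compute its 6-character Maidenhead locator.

Shift to the Maidenhead origin (180°W, 90°S): lon 229.5262, lat 22.0666.
Field (20°×10°, letters A–R): 229.5262/20 → 11 → L, 22.0666/10 → 2 → C; chars LC.
Square (2°×1°, digits 0–9): 9.5262/2 → 4, 2.0666/1 → 2; chars 42.
Subsquare (5′×2.5′, letters a–x): 1.5262/0.0833333 → 18 → s, 0.0666/0.0416667 → 1 → b; chars sb.

LC42sb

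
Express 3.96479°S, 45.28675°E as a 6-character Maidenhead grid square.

Add 180° to longitude and 90° to latitude: 225.2867, 86.0352.
Field: 225.2867/20 → 11 → L, 86.0352/10 → 8 → I; chars LI.
Square: 5.2867/2 → 2, 6.0352/1 → 6; chars 26.
Subsquare: 1.2867/0.0833333 → 15 → p, 0.0352/0.0416667 → 0 → a; chars pa.

LI26pa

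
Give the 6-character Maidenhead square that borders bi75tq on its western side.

BI75sq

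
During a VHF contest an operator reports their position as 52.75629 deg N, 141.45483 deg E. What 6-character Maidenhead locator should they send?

QO02rs

Shift to the Maidenhead origin (180°W, 90°S): lon 321.4548, lat 142.7563.
Field: lon ⌊321.4548/20⌋ = 16 → Q; lat ⌊142.7563/10⌋ = 14 → O.
Square: lon ⌊1.4548/2⌋ = 0; lat ⌊2.7563/1⌋ = 2.
Subsquare: lon ⌊1.4548/0.0833333⌋ = 17 → r; lat ⌊0.7563/0.0416667⌋ = 18 → s.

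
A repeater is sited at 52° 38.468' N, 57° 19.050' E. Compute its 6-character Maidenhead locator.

LO82pp

Shift to the Maidenhead origin (180°W, 90°S): lon 237.3175, lat 142.6411.
Field: 237.3175/20 → 11 → L, 142.6411/10 → 14 → O; chars LO.
Square: 17.3175/2 → 8, 2.6411/1 → 2; chars 82.
Subsquare: 1.3175/0.0833333 → 15 → p, 0.6411/0.0416667 → 15 → p; chars pp.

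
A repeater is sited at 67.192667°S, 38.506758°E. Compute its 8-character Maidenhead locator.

Offset from 180°W / 90°S: lon 218.50676°, lat 22.80733°.
Field (20°×10°, letters A–R): 218.50676/20 → 10 → K, 22.80733/10 → 2 → C; chars KC.
Square (2°×1°, digits 0–9): 18.50676/2 → 9, 2.80733/1 → 2; chars 92.
Subsquare (5′×2.5′, letters a–x): 0.50676/0.0833333 → 6 → g, 0.80733/0.0416667 → 19 → t; chars gt.
Extended square (30″×15″, digits 0–9): 0.00676/0.00833333 → 0, 0.01567/0.00416667 → 3; chars 03.

KC92gt03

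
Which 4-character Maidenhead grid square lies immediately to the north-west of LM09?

Longitude square 0; −1 → -1, wraps to 9, carry into field.
Longitude field L = 11; −1 → 10 = K.
Latitude square 9; +1 → 10, wraps to 0, carry into field.
Latitude field M = 12; +1 → 13 = N.

KN90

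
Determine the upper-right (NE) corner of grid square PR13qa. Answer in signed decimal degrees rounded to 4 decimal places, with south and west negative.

Field P=15, R=17: +15·20° lon, +17·10° lat → SW at lon 120°, lat 80°.
Square 1, 3: +1·2° lon, +3·1° lat → SW at lon 122°, lat 83°.
Subsquare q=16, a=0: +16·0.0833333° lon, +0·0.0416667° lat → SW at lon 123.333°, lat 83°.
Cell spans 0.0833333° lon × 0.0416667° lat. NE corner is SW corner plus one full cell.
latitude 83.0417, longitude 123.4167.

83.0417, 123.4167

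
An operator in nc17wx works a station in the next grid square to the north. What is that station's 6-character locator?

Latitude subsquare x = 23; +1 → 24, wraps to 0 = a, carry into square.
Latitude square 7; +1 → 8.
The longitude characters are unchanged.

NC18wa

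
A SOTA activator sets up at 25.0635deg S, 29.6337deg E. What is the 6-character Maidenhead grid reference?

KG44tw

Add 180° to longitude and 90° to latitude: 209.6337, 64.9365.
Field: lon ⌊209.6337/20⌋ = 10 → K; lat ⌊64.9365/10⌋ = 6 → G.
Square: lon ⌊9.6337/2⌋ = 4; lat ⌊4.9365/1⌋ = 4.
Subsquare: lon ⌊1.6337/0.0833333⌋ = 19 → t; lat ⌊0.9365/0.0416667⌋ = 22 → w.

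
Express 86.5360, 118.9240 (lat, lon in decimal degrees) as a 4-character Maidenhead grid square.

OR96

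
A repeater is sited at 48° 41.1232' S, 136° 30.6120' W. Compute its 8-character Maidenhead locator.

CE11rh85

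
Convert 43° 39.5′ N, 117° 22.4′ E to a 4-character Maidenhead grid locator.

ON83

Add 180° to longitude and 90° to latitude: 297.37, 133.66.
Field: lon ⌊297.37/20⌋ = 14 → O; lat ⌊133.66/10⌋ = 13 → N.
Square: lon ⌊17.37/2⌋ = 8; lat ⌊3.66/1⌋ = 3.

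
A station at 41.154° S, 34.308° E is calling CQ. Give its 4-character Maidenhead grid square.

KE78

Offset from 180°W / 90°S: lon 214.31°, lat 48.85°.
Field: 214.31/20 → 10 → K, 48.85/10 → 4 → E; chars KE.
Square: 14.31/2 → 7, 8.85/1 → 8; chars 78.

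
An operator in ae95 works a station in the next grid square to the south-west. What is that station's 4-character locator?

AE84

Longitude square 9; −1 → 8.
Latitude square 5; −1 → 4.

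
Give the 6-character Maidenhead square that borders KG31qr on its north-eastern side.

KG31rs

Longitude subsquare q = 16; +1 → 17 = r.
Latitude subsquare r = 17; +1 → 18 = s.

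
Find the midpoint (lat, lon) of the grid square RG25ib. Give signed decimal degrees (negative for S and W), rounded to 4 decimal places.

Field R=17, G=6: +17·20° lon, +6·10° lat → SW at lon 160°, lat -30°.
Square 2, 5: +2·2° lon, +5·1° lat → SW at lon 164°, lat -25°.
Subsquare i=8, b=1: +8·0.0833333° lon, +1·0.0416667° lat → SW at lon 164.667°, lat -24.9583°.
Cell spans 0.0833333° lon × 0.0416667° lat. Centre is SW corner plus half of each.
latitude -24.9375, longitude 164.7083.

-24.9375, 164.7083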